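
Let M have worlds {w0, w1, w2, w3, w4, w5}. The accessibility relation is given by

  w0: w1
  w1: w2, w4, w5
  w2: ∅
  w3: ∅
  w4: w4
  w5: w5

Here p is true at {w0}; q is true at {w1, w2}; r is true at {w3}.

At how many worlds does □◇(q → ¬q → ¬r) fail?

1

w0: successors {w1}; ◇(q → ¬q → ¬r) there: w1:T. ✓
w1: successors {w2, w4, w5}; ◇(q → ¬q → ¬r) there: w2:F, w4:T, w5:T. ✗
w2: no successors, so □◇(q → ¬q → ¬r) holds vacuously. ✓
w3: no successors, so □◇(q → ¬q → ¬r) holds vacuously. ✓
w4: successors {w4}; ◇(q → ¬q → ¬r) there: w4:T. ✓
w5: successors {w5}; ◇(q → ¬q → ¬r) there: w5:T. ✓
Satisfying worlds: {w0, w2, w3, w4, w5}.
So □◇(q → ¬q → ¬r) fails at the other 1 world.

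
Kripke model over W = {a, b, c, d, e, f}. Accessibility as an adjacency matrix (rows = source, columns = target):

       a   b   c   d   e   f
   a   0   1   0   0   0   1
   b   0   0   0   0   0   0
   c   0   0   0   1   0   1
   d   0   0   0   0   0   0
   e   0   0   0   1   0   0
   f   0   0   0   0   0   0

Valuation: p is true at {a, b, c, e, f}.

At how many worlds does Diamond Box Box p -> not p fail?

a: Diamond Box Box p is T, not p is F. ✗
b: Diamond Box Box p is F, not p is F. ✓
c: Diamond Box Box p is T, not p is F. ✗
d: Diamond Box Box p is F, not p is T. ✓
e: Diamond Box Box p is T, not p is F. ✗
f: Diamond Box Box p is F, not p is F. ✓
Satisfying worlds: {b, d, f}.
So Diamond Box Box p -> not p fails at the other 3 worlds.

3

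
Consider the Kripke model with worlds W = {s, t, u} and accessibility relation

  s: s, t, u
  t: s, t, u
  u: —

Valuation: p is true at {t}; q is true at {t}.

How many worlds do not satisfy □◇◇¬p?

s: successors {s, t, u}; ◇◇¬p there: s:T, t:T, u:F. ✗
t: successors {s, t, u}; ◇◇¬p there: s:T, t:T, u:F. ✗
u: no successors, so □◇◇¬p holds vacuously. ✓
Satisfying worlds: {u}.
So □◇◇¬p fails at the other 2 worlds.

2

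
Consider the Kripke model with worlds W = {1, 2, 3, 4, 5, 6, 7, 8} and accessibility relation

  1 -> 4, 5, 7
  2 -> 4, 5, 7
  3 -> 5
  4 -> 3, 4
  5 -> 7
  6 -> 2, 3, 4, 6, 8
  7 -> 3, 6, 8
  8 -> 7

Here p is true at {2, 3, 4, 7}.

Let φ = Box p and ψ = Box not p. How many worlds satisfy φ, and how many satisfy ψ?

3 and 1

For Box p:
1: successors {4, 5, 7}; p there: 4:T, 5:F, 7:T. ✗
2: successors {4, 5, 7}; p there: 4:T, 5:F, 7:T. ✗
3: successors {5}; p there: 5:F. ✗
4: successors {3, 4}; p there: 3:T, 4:T. ✓
5: successors {7}; p there: 7:T. ✓
6: successors {2, 3, 4, 6, 8}; p there: 2:T, 3:T, 4:T, 6:F, 8:F. ✗
7: successors {3, 6, 8}; p there: 3:T, 6:F, 8:F. ✗
8: successors {7}; p there: 7:T. ✓
— 3 worlds.
For Box not p:
1: successors {4, 5, 7}; not p there: 4:F, 5:T, 7:F. ✗
2: successors {4, 5, 7}; not p there: 4:F, 5:T, 7:F. ✗
3: successors {5}; not p there: 5:T. ✓
4: successors {3, 4}; not p there: 3:F, 4:F. ✗
5: successors {7}; not p there: 7:F. ✗
6: successors {2, 3, 4, 6, 8}; not p there: 2:F, 3:F, 4:F, 6:T, 8:T. ✗
7: successors {3, 6, 8}; not p there: 3:F, 6:T, 8:T. ✗
8: successors {7}; not p there: 7:F. ✗
— 1 world.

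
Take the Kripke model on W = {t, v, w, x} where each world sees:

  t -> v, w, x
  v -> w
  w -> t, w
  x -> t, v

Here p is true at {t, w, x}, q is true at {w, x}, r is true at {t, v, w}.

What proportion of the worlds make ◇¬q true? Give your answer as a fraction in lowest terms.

t: successors {v, w, x}; ¬q there: v:T, w:F, x:F. ✓
v: successors {w}; ¬q there: w:F. ✗
w: successors {t, w}; ¬q there: t:T, w:F. ✓
x: successors {t, v}; ¬q there: t:T, v:T. ✓
That's 3 of 4 worlds, so 3/4.

3/4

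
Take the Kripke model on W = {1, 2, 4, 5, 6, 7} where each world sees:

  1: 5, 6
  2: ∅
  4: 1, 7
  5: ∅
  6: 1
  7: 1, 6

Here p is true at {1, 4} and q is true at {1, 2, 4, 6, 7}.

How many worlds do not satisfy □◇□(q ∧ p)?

2

1: successors {5, 6}; ◇□(q ∧ p) there: 5:F, 6:F. ✗
2: no successors, so □◇□(q ∧ p) holds vacuously. ✓
4: successors {1, 7}; ◇□(q ∧ p) there: 1:T, 7:T. ✓
5: no successors, so □◇□(q ∧ p) holds vacuously. ✓
6: successors {1}; ◇□(q ∧ p) there: 1:T. ✓
7: successors {1, 6}; ◇□(q ∧ p) there: 1:T, 6:F. ✗
Satisfying worlds: {2, 4, 5, 6}.
So □◇□(q ∧ p) fails at the other 2 worlds.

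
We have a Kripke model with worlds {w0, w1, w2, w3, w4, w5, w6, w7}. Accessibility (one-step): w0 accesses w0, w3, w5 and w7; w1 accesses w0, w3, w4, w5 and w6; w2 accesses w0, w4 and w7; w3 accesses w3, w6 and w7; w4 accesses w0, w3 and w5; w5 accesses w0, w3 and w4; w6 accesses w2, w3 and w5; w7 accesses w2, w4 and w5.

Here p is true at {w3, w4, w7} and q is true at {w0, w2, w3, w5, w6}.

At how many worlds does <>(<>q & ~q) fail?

w0: successors {w0, w3, w5, w7}; <>q & ~q there: w0:F, w3:F, w5:F, w7:T. ✓
w1: successors {w0, w3, w4, w5, w6}; <>q & ~q there: w0:F, w3:F, w4:T, w5:F, w6:F. ✓
w2: successors {w0, w4, w7}; <>q & ~q there: w0:F, w4:T, w7:T. ✓
w3: successors {w3, w6, w7}; <>q & ~q there: w3:F, w6:F, w7:T. ✓
w4: successors {w0, w3, w5}; <>q & ~q there: w0:F, w3:F, w5:F. ✗
w5: successors {w0, w3, w4}; <>q & ~q there: w0:F, w3:F, w4:T. ✓
w6: successors {w2, w3, w5}; <>q & ~q there: w2:F, w3:F, w5:F. ✗
w7: successors {w2, w4, w5}; <>q & ~q there: w2:F, w4:T, w5:F. ✓
Satisfying worlds: {w0, w1, w2, w3, w5, w7}.
So <>(<>q & ~q) fails at the other 2 worlds.

2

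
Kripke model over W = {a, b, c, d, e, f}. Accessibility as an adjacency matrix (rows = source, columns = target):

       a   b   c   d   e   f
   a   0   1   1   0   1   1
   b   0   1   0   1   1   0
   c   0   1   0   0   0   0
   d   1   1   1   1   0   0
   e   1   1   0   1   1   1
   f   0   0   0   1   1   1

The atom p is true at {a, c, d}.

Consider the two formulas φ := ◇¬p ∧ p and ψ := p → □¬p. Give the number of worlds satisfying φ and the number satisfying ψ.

3 and 4

For ◇¬p ∧ p:
a: ◇¬p is T, p is T. ✓
b: ◇¬p is T, p is F. ✗
c: ◇¬p is T, p is T. ✓
d: ◇¬p is T, p is T. ✓
e: ◇¬p is T, p is F. ✗
f: ◇¬p is T, p is F. ✗
— 3 worlds.
For p → □¬p:
a: p is T, □¬p is F. ✗
b: p is F, □¬p is F. ✓
c: p is T, □¬p is T. ✓
d: p is T, □¬p is F. ✗
e: p is F, □¬p is F. ✓
f: p is F, □¬p is F. ✓
— 4 worlds.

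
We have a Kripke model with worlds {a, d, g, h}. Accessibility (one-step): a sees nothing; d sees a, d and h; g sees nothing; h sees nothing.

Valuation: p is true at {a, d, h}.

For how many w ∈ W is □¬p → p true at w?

3

a: □¬p is T, p is T. ✓
d: □¬p is F, p is T. ✓
g: □¬p is T, p is F. ✗
h: □¬p is T, p is T. ✓
Satisfying worlds: {a, d, h}.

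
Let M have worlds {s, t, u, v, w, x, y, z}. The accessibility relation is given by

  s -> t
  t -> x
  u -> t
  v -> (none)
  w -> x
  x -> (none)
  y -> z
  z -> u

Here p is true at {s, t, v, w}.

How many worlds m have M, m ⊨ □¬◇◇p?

s: successors {t}; ¬◇◇p there: t:T. ✓
t: successors {x}; ¬◇◇p there: x:T. ✓
u: successors {t}; ¬◇◇p there: t:T. ✓
v: no successors, so □¬◇◇p holds vacuously. ✓
w: successors {x}; ¬◇◇p there: x:T. ✓
x: no successors, so □¬◇◇p holds vacuously. ✓
y: successors {z}; ¬◇◇p there: z:F. ✗
z: successors {u}; ¬◇◇p there: u:T. ✓
Satisfying worlds: {s, t, u, v, w, x, z}.

7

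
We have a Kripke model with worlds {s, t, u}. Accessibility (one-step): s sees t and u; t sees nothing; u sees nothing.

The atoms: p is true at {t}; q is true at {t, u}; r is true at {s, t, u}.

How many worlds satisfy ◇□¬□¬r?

s: successors {t, u}; □¬□¬r there: t:T, u:T. ✓
t: no successors, so ◇□¬□¬r fails. ✗
u: no successors, so ◇□¬□¬r fails. ✗
Satisfying worlds: {s}.

1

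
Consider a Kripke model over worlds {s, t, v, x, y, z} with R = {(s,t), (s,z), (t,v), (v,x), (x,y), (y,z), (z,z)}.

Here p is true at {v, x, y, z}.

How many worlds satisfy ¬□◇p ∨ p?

s: ¬□◇p is F, p is F. ✗
t: ¬□◇p is F, p is F. ✗
v: ¬□◇p is F, p is T. ✓
x: ¬□◇p is F, p is T. ✓
y: ¬□◇p is F, p is T. ✓
z: ¬□◇p is F, p is T. ✓
Satisfying worlds: {v, x, y, z}.

4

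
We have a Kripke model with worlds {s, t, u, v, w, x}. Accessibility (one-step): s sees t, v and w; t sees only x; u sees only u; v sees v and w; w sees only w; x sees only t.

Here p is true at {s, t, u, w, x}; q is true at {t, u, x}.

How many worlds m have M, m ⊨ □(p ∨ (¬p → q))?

4

s: successors {t, v, w}; p ∨ (¬p → q) there: t:T, v:F, w:T. ✗
t: successors {x}; p ∨ (¬p → q) there: x:T. ✓
u: successors {u}; p ∨ (¬p → q) there: u:T. ✓
v: successors {v, w}; p ∨ (¬p → q) there: v:F, w:T. ✗
w: successors {w}; p ∨ (¬p → q) there: w:T. ✓
x: successors {t}; p ∨ (¬p → q) there: t:T. ✓
Satisfying worlds: {t, u, w, x}.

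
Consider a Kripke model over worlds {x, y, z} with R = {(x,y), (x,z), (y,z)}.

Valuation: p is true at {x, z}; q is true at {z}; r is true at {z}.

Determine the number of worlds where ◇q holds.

2

x: successors {y, z}; q there: y:F, z:T. ✓
y: successors {z}; q there: z:T. ✓
z: no successors, so ◇q fails. ✗
Satisfying worlds: {x, y}.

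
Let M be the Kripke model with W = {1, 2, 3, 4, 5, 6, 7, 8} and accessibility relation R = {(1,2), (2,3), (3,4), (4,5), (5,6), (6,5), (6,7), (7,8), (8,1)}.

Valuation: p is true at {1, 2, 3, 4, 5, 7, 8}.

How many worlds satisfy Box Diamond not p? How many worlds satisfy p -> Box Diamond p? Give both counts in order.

For Box Diamond not p:
1: successors {2}; Diamond not p there: 2:F. ✗
2: successors {3}; Diamond not p there: 3:F. ✗
3: successors {4}; Diamond not p there: 4:F. ✗
4: successors {5}; Diamond not p there: 5:T. ✓
5: successors {6}; Diamond not p there: 6:F. ✗
6: successors {5, 7}; Diamond not p there: 5:T, 7:F. ✗
7: successors {8}; Diamond not p there: 8:F. ✗
8: successors {1}; Diamond not p there: 1:F. ✗
— 1 world.
For p -> Box Diamond p:
1: p is T, Box Diamond p is T. ✓
2: p is T, Box Diamond p is T. ✓
3: p is T, Box Diamond p is T. ✓
4: p is T, Box Diamond p is F. ✗
5: p is T, Box Diamond p is T. ✓
6: p is F, Box Diamond p is F. ✓
7: p is T, Box Diamond p is T. ✓
8: p is T, Box Diamond p is T. ✓
— 7 worlds.

1 and 7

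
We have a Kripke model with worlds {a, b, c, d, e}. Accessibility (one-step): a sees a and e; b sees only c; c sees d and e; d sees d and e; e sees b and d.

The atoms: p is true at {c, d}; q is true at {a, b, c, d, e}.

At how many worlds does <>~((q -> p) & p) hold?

a: successors {a, e}; ~((q -> p) & p) there: a:T, e:T. ✓
b: successors {c}; ~((q -> p) & p) there: c:F. ✗
c: successors {d, e}; ~((q -> p) & p) there: d:F, e:T. ✓
d: successors {d, e}; ~((q -> p) & p) there: d:F, e:T. ✓
e: successors {b, d}; ~((q -> p) & p) there: b:T, d:F. ✓
Satisfying worlds: {a, c, d, e}.

4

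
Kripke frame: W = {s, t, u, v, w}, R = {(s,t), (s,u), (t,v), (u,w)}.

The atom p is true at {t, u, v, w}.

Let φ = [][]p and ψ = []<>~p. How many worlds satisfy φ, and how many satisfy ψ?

For [][]p:
s: successors {t, u}; []p there: t:T, u:T. ✓
t: successors {v}; []p there: v:T. ✓
u: successors {w}; []p there: w:T. ✓
v: no successors, so [][]p holds vacuously. ✓
w: no successors, so [][]p holds vacuously. ✓
— 5 worlds.
For []<>~p:
s: successors {t, u}; <>~p there: t:F, u:F. ✗
t: successors {v}; <>~p there: v:F. ✗
u: successors {w}; <>~p there: w:F. ✗
v: no successors, so []<>~p holds vacuously. ✓
w: no successors, so []<>~p holds vacuously. ✓
— 2 worlds.

5 and 2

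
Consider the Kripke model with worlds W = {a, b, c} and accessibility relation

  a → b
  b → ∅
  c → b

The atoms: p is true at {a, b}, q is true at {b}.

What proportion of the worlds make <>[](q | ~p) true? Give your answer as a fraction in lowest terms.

2/3

a: successors {b}; [](q | ~p) there: b:T. ✓
b: no successors, so <>[](q | ~p) fails. ✗
c: successors {b}; [](q | ~p) there: b:T. ✓
That's 2 of 3 worlds, so 2/3.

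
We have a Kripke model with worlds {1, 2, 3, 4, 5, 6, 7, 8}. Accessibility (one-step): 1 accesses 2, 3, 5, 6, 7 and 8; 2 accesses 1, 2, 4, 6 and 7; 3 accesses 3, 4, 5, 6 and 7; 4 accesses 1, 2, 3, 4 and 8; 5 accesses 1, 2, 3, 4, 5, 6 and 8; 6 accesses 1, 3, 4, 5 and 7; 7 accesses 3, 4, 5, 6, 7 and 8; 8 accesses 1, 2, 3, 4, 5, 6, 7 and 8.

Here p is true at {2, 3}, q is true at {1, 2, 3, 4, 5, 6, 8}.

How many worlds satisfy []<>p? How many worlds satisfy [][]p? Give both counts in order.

8 and 0

For []<>p:
1: successors {2, 3, 5, 6, 7, 8}; <>p there: 2:T, 3:T, 5:T, 6:T, 7:T, 8:T. ✓
2: successors {1, 2, 4, 6, 7}; <>p there: 1:T, 2:T, 4:T, 6:T, 7:T. ✓
3: successors {3, 4, 5, 6, 7}; <>p there: 3:T, 4:T, 5:T, 6:T, 7:T. ✓
4: successors {1, 2, 3, 4, 8}; <>p there: 1:T, 2:T, 3:T, 4:T, 8:T. ✓
5: successors {1, 2, 3, 4, 5, 6, 8}; <>p there: 1:T, 2:T, 3:T, 4:T, 5:T, 6:T, 8:T. ✓
6: successors {1, 3, 4, 5, 7}; <>p there: 1:T, 3:T, 4:T, 5:T, 7:T. ✓
7: successors {3, 4, 5, 6, 7, 8}; <>p there: 3:T, 4:T, 5:T, 6:T, 7:T, 8:T. ✓
8: successors {1, 2, 3, 4, 5, 6, 7, 8}; <>p there: 1:T, 2:T, 3:T, 4:T, 5:T, 6:T, 7:T, 8:T. ✓
— 8 worlds.
For [][]p:
1: successors {2, 3, 5, 6, 7, 8}; []p there: 2:F, 3:F, 5:F, 6:F, 7:F, 8:F. ✗
2: successors {1, 2, 4, 6, 7}; []p there: 1:F, 2:F, 4:F, 6:F, 7:F. ✗
3: successors {3, 4, 5, 6, 7}; []p there: 3:F, 4:F, 5:F, 6:F, 7:F. ✗
4: successors {1, 2, 3, 4, 8}; []p there: 1:F, 2:F, 3:F, 4:F, 8:F. ✗
5: successors {1, 2, 3, 4, 5, 6, 8}; []p there: 1:F, 2:F, 3:F, 4:F, 5:F, 6:F, 8:F. ✗
6: successors {1, 3, 4, 5, 7}; []p there: 1:F, 3:F, 4:F, 5:F, 7:F. ✗
7: successors {3, 4, 5, 6, 7, 8}; []p there: 3:F, 4:F, 5:F, 6:F, 7:F, 8:F. ✗
8: successors {1, 2, 3, 4, 5, 6, 7, 8}; []p there: 1:F, 2:F, 3:F, 4:F, 5:F, 6:F, 7:F, 8:F. ✗
— 0 worlds.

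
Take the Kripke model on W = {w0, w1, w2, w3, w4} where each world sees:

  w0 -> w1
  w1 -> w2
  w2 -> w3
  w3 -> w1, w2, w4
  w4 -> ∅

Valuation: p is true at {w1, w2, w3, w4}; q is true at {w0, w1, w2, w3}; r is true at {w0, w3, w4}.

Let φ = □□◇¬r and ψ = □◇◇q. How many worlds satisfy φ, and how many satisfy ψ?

For □□◇¬r:
w0: successors {w1}; □◇¬r there: w1:F. ✗
w1: successors {w2}; □◇¬r there: w2:T. ✓
w2: successors {w3}; □◇¬r there: w3:F. ✗
w3: successors {w1, w2, w4}; □◇¬r there: w1:F, w2:T, w4:T. ✗
w4: no successors, so □□◇¬r holds vacuously. ✓
— 2 worlds.
For □◇◇q:
w0: successors {w1}; ◇◇q there: w1:T. ✓
w1: successors {w2}; ◇◇q there: w2:T. ✓
w2: successors {w3}; ◇◇q there: w3:T. ✓
w3: successors {w1, w2, w4}; ◇◇q there: w1:T, w2:T, w4:F. ✗
w4: no successors, so □◇◇q holds vacuously. ✓
— 4 worlds.

2 and 4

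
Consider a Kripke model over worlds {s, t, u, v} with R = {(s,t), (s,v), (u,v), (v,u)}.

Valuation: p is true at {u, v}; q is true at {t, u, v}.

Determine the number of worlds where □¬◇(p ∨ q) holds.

s: successors {t, v}; ¬◇(p ∨ q) there: t:T, v:F. ✗
t: no successors, so □¬◇(p ∨ q) holds vacuously. ✓
u: successors {v}; ¬◇(p ∨ q) there: v:F. ✗
v: successors {u}; ¬◇(p ∨ q) there: u:F. ✗
Satisfying worlds: {t}.

1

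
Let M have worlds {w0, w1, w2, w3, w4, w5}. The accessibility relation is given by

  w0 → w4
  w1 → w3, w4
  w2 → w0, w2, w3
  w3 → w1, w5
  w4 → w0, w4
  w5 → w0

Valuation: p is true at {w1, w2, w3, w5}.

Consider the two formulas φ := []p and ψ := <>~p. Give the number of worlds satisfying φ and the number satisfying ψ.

For []p:
w0: successors {w4}; p there: w4:F. ✗
w1: successors {w3, w4}; p there: w3:T, w4:F. ✗
w2: successors {w0, w2, w3}; p there: w0:F, w2:T, w3:T. ✗
w3: successors {w1, w5}; p there: w1:T, w5:T. ✓
w4: successors {w0, w4}; p there: w0:F, w4:F. ✗
w5: successors {w0}; p there: w0:F. ✗
— 1 world.
For <>~p:
w0: successors {w4}; ~p there: w4:T. ✓
w1: successors {w3, w4}; ~p there: w3:F, w4:T. ✓
w2: successors {w0, w2, w3}; ~p there: w0:T, w2:F, w3:F. ✓
w3: successors {w1, w5}; ~p there: w1:F, w5:F. ✗
w4: successors {w0, w4}; ~p there: w0:T, w4:T. ✓
w5: successors {w0}; ~p there: w0:T. ✓
— 5 worlds.

1 and 5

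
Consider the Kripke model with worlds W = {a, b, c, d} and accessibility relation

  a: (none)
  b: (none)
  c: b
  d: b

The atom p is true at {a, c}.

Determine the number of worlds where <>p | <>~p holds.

2

a: <>p is F, <>~p is F. ✗
b: <>p is F, <>~p is F. ✗
c: <>p is F, <>~p is T. ✓
d: <>p is F, <>~p is T. ✓
Satisfying worlds: {c, d}.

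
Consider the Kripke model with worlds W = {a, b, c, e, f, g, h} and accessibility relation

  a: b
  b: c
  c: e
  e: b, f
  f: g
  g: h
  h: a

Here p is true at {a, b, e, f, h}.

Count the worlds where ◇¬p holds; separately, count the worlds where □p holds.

2 and 5

For ◇¬p:
a: successors {b}; ¬p there: b:F. ✗
b: successors {c}; ¬p there: c:T. ✓
c: successors {e}; ¬p there: e:F. ✗
e: successors {b, f}; ¬p there: b:F, f:F. ✗
f: successors {g}; ¬p there: g:T. ✓
g: successors {h}; ¬p there: h:F. ✗
h: successors {a}; ¬p there: a:F. ✗
— 2 worlds.
For □p:
a: successors {b}; p there: b:T. ✓
b: successors {c}; p there: c:F. ✗
c: successors {e}; p there: e:T. ✓
e: successors {b, f}; p there: b:T, f:T. ✓
f: successors {g}; p there: g:F. ✗
g: successors {h}; p there: h:T. ✓
h: successors {a}; p there: a:T. ✓
— 5 worlds.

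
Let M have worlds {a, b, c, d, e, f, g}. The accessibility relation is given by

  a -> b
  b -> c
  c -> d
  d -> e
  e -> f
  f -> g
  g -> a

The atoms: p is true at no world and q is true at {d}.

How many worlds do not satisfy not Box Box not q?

a: Box Box not q is T. ✗
b: Box Box not q is F. ✓
c: Box Box not q is T. ✗
d: Box Box not q is T. ✗
e: Box Box not q is T. ✗
f: Box Box not q is T. ✗
g: Box Box not q is T. ✗
Satisfying worlds: {b}.
So not Box Box not q fails at the other 6 worlds.

6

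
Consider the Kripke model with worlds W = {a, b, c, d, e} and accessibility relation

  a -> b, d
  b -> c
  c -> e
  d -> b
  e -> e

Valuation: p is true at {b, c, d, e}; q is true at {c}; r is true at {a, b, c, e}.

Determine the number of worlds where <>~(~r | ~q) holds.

1

a: successors {b, d}; ~(~r | ~q) there: b:F, d:F. ✗
b: successors {c}; ~(~r | ~q) there: c:T. ✓
c: successors {e}; ~(~r | ~q) there: e:F. ✗
d: successors {b}; ~(~r | ~q) there: b:F. ✗
e: successors {e}; ~(~r | ~q) there: e:F. ✗
Satisfying worlds: {b}.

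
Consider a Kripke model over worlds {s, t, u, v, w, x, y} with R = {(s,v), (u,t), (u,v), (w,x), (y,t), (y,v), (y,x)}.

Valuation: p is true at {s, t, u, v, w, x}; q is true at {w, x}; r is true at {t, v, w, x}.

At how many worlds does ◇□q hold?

4

s: successors {v}; □q there: v:T. ✓
t: no successors, so ◇□q fails. ✗
u: successors {t, v}; □q there: t:T, v:T. ✓
v: no successors, so ◇□q fails. ✗
w: successors {x}; □q there: x:T. ✓
x: no successors, so ◇□q fails. ✗
y: successors {t, v, x}; □q there: t:T, v:T, x:T. ✓
Satisfying worlds: {s, u, w, y}.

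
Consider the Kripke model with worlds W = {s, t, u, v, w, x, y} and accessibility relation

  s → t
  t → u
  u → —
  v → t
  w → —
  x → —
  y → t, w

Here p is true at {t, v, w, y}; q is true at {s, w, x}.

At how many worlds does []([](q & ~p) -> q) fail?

s: successors {t}; [](q & ~p) -> q there: t:T. ✓
t: successors {u}; [](q & ~p) -> q there: u:F. ✗
u: no successors, so []([](q & ~p) -> q) holds vacuously. ✓
v: successors {t}; [](q & ~p) -> q there: t:T. ✓
w: no successors, so []([](q & ~p) -> q) holds vacuously. ✓
x: no successors, so []([](q & ~p) -> q) holds vacuously. ✓
y: successors {t, w}; [](q & ~p) -> q there: t:T, w:T. ✓
Satisfying worlds: {s, u, v, w, x, y}.
So []([](q & ~p) -> q) fails at the other 1 world.

1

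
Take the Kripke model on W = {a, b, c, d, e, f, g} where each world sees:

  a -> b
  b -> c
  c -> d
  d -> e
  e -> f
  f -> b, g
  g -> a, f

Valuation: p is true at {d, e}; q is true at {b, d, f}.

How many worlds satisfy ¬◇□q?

4

a: ◇□q is F. ✓
b: ◇□q is T. ✗
c: ◇□q is F. ✓
d: ◇□q is T. ✗
e: ◇□q is F. ✓
f: ◇□q is F. ✓
g: ◇□q is T. ✗
Satisfying worlds: {a, c, e, f}.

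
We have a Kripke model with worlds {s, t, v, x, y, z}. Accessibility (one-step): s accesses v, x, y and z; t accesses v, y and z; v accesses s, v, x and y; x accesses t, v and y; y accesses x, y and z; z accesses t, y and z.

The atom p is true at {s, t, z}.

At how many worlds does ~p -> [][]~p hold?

s: ~p is F, [][]~p is F. ✓
t: ~p is F, [][]~p is F. ✓
v: ~p is T, [][]~p is F. ✗
x: ~p is T, [][]~p is F. ✗
y: ~p is T, [][]~p is F. ✗
z: ~p is F, [][]~p is F. ✓
Satisfying worlds: {s, t, z}.

3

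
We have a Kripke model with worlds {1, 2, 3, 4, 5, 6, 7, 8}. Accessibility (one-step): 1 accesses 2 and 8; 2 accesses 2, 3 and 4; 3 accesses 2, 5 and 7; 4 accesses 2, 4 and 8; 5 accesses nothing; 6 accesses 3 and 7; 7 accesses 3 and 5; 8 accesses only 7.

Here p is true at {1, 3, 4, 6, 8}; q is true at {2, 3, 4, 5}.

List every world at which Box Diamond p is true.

1: successors {2, 8}; Diamond p there: 2:T, 8:F. ✗
2: successors {2, 3, 4}; Diamond p there: 2:T, 3:F, 4:T. ✗
3: successors {2, 5, 7}; Diamond p there: 2:T, 5:F, 7:T. ✗
4: successors {2, 4, 8}; Diamond p there: 2:T, 4:T, 8:F. ✗
5: no successors, so Box Diamond p holds vacuously. ✓
6: successors {3, 7}; Diamond p there: 3:F, 7:T. ✗
7: successors {3, 5}; Diamond p there: 3:F, 5:F. ✗
8: successors {7}; Diamond p there: 7:T. ✓

{5, 8}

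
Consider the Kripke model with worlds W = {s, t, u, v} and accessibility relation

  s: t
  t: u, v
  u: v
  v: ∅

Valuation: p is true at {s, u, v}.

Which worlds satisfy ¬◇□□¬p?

{s, v}

s: ◇□□¬p is F. ✓
t: ◇□□¬p is T. ✗
u: ◇□□¬p is T. ✗
v: ◇□□¬p is F. ✓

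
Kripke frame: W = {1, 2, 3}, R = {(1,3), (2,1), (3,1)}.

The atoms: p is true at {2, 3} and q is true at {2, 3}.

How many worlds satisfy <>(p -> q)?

1: successors {3}; p -> q there: 3:T. ✓
2: successors {1}; p -> q there: 1:T. ✓
3: successors {1}; p -> q there: 1:T. ✓
Satisfying worlds: {1, 2, 3}.

3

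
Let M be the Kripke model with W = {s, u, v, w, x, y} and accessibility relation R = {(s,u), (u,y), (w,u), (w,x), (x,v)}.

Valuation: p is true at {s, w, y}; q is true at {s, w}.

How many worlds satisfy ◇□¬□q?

2

s: successors {u}; □¬□q there: u:F. ✗
u: successors {y}; □¬□q there: y:T. ✓
v: no successors, so ◇□¬□q fails. ✗
w: successors {u, x}; □¬□q there: u:F, x:F. ✗
x: successors {v}; □¬□q there: v:T. ✓
y: no successors, so ◇□¬□q fails. ✗
Satisfying worlds: {u, x}.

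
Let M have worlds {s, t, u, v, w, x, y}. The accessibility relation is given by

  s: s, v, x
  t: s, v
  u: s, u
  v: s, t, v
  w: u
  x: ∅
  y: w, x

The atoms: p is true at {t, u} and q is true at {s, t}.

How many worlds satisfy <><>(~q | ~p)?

s: successors {s, v, x}; <>(~q | ~p) there: s:T, v:T, x:F. ✓
t: successors {s, v}; <>(~q | ~p) there: s:T, v:T. ✓
u: successors {s, u}; <>(~q | ~p) there: s:T, u:T. ✓
v: successors {s, t, v}; <>(~q | ~p) there: s:T, t:T, v:T. ✓
w: successors {u}; <>(~q | ~p) there: u:T. ✓
x: no successors, so <><>(~q | ~p) fails. ✗
y: successors {w, x}; <>(~q | ~p) there: w:T, x:F. ✓
Satisfying worlds: {s, t, u, v, w, y}.

6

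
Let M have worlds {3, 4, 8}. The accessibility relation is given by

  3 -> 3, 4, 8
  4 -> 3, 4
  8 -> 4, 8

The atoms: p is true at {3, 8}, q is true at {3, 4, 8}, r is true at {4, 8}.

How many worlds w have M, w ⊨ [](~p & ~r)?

3: successors {3, 4, 8}; ~p & ~r there: 3:F, 4:F, 8:F. ✗
4: successors {3, 4}; ~p & ~r there: 3:F, 4:F. ✗
8: successors {4, 8}; ~p & ~r there: 4:F, 8:F. ✗
Satisfying worlds: ∅.

0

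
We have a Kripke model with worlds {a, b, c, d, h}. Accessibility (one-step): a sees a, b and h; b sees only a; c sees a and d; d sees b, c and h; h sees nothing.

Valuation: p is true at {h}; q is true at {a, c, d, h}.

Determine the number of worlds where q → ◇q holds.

4

a: q is T, ◇q is T. ✓
b: q is F, ◇q is T. ✓
c: q is T, ◇q is T. ✓
d: q is T, ◇q is T. ✓
h: q is T, ◇q is F. ✗
Satisfying worlds: {a, b, c, d}.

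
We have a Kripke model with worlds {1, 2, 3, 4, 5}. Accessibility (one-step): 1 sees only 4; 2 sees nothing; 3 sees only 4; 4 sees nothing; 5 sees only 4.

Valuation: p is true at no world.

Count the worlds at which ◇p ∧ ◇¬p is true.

0

1: ◇p is F, ◇¬p is T. ✗
2: ◇p is F, ◇¬p is F. ✗
3: ◇p is F, ◇¬p is T. ✗
4: ◇p is F, ◇¬p is F. ✗
5: ◇p is F, ◇¬p is T. ✗
Satisfying worlds: ∅.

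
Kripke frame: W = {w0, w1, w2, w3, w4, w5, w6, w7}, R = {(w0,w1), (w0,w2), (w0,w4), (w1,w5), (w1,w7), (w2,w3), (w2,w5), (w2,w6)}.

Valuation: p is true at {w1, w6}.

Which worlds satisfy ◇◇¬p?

{w0}

w0: successors {w1, w2, w4}; ◇¬p there: w1:T, w2:T, w4:F. ✓
w1: successors {w5, w7}; ◇¬p there: w5:F, w7:F. ✗
w2: successors {w3, w5, w6}; ◇¬p there: w3:F, w5:F, w6:F. ✗
w3: no successors, so ◇◇¬p fails. ✗
w4: no successors, so ◇◇¬p fails. ✗
w5: no successors, so ◇◇¬p fails. ✗
w6: no successors, so ◇◇¬p fails. ✗
w7: no successors, so ◇◇¬p fails. ✗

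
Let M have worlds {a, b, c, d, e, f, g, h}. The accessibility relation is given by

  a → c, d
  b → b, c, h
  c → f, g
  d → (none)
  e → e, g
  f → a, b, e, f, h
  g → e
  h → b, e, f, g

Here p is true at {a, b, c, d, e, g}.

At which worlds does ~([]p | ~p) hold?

{b, c}

a: []p | ~p is T. ✗
b: []p | ~p is F. ✓
c: []p | ~p is F. ✓
d: []p | ~p is T. ✗
e: []p | ~p is T. ✗
f: []p | ~p is T. ✗
g: []p | ~p is T. ✗
h: []p | ~p is T. ✗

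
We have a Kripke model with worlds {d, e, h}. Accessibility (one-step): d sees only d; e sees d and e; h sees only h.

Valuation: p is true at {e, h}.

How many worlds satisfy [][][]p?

1

d: successors {d}; [][]p there: d:F. ✗
e: successors {d, e}; [][]p there: d:F, e:F. ✗
h: successors {h}; [][]p there: h:T. ✓
Satisfying worlds: {h}.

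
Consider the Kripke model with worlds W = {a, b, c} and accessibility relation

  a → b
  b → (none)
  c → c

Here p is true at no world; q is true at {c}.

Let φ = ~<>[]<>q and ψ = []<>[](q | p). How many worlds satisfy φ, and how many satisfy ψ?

For ~<>[]<>q:
a: <>[]<>q is T. ✗
b: <>[]<>q is F. ✓
c: <>[]<>q is T. ✗
— 1 world.
For []<>[](q | p):
a: successors {b}; <>[](q | p) there: b:F. ✗
b: no successors, so []<>[](q | p) holds vacuously. ✓
c: successors {c}; <>[](q | p) there: c:T. ✓
— 2 worlds.

1 and 2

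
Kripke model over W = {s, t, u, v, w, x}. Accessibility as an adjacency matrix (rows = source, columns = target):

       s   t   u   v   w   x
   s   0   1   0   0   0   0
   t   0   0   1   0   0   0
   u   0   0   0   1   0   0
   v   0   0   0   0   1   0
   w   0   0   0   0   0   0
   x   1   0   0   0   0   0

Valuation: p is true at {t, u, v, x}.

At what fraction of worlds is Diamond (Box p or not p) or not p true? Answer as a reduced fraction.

5/6

s: Diamond (Box p or not p) is T, not p is T. ✓
t: Diamond (Box p or not p) is T, not p is F. ✓
u: Diamond (Box p or not p) is F, not p is F. ✗
v: Diamond (Box p or not p) is T, not p is F. ✓
w: Diamond (Box p or not p) is F, not p is T. ✓
x: Diamond (Box p or not p) is T, not p is F. ✓
That's 5 of 6 worlds, so 5/6.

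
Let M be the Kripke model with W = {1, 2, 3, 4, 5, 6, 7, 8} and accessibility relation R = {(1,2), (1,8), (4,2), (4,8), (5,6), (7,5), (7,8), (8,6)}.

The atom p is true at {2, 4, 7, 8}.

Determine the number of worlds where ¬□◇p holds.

1: □◇p is F. ✓
2: □◇p is T. ✗
3: □◇p is T. ✗
4: □◇p is F. ✓
5: □◇p is F. ✓
6: □◇p is T. ✗
7: □◇p is F. ✓
8: □◇p is F. ✓
Satisfying worlds: {1, 4, 5, 7, 8}.

5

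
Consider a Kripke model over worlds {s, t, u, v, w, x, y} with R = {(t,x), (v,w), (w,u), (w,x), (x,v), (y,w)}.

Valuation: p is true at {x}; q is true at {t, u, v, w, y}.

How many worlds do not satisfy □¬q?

4

s: no successors, so □¬q holds vacuously. ✓
t: successors {x}; ¬q there: x:T. ✓
u: no successors, so □¬q holds vacuously. ✓
v: successors {w}; ¬q there: w:F. ✗
w: successors {u, x}; ¬q there: u:F, x:T. ✗
x: successors {v}; ¬q there: v:F. ✗
y: successors {w}; ¬q there: w:F. ✗
Satisfying worlds: {s, t, u}.
So □¬q fails at the other 4 worlds.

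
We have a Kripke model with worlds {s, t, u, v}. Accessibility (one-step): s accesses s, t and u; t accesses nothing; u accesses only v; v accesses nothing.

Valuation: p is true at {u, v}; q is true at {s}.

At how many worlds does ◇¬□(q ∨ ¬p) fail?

3

s: successors {s, t, u}; ¬□(q ∨ ¬p) there: s:T, t:F, u:T. ✓
t: no successors, so ◇¬□(q ∨ ¬p) fails. ✗
u: successors {v}; ¬□(q ∨ ¬p) there: v:F. ✗
v: no successors, so ◇¬□(q ∨ ¬p) fails. ✗
Satisfying worlds: {s}.
So ◇¬□(q ∨ ¬p) fails at the other 3 worlds.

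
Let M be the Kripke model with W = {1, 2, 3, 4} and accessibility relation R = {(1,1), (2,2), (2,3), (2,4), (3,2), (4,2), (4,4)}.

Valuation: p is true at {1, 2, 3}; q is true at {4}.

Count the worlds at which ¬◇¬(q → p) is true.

2

1: ◇¬(q → p) is F. ✓
2: ◇¬(q → p) is T. ✗
3: ◇¬(q → p) is F. ✓
4: ◇¬(q → p) is T. ✗
Satisfying worlds: {1, 3}.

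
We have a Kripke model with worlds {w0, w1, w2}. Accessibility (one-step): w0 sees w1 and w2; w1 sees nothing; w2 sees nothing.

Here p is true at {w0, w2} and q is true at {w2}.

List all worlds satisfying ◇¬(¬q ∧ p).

{w0}

w0: successors {w1, w2}; ¬(¬q ∧ p) there: w1:T, w2:T. ✓
w1: no successors, so ◇¬(¬q ∧ p) fails. ✗
w2: no successors, so ◇¬(¬q ∧ p) fails. ✗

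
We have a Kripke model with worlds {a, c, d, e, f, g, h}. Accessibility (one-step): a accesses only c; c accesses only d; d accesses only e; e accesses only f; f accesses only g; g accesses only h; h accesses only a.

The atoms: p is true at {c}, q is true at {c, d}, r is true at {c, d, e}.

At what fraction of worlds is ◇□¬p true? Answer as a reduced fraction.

6/7

a: successors {c}; □¬p there: c:T. ✓
c: successors {d}; □¬p there: d:T. ✓
d: successors {e}; □¬p there: e:T. ✓
e: successors {f}; □¬p there: f:T. ✓
f: successors {g}; □¬p there: g:T. ✓
g: successors {h}; □¬p there: h:T. ✓
h: successors {a}; □¬p there: a:F. ✗
That's 6 of 7 worlds, so 6/7.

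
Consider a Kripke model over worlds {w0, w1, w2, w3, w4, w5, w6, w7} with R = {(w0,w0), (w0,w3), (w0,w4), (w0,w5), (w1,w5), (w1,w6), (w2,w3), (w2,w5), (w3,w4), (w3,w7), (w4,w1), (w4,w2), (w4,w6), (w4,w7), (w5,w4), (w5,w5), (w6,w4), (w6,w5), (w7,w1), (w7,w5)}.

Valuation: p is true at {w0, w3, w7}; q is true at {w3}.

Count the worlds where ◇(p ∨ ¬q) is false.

w0: successors {w0, w3, w4, w5}; p ∨ ¬q there: w0:T, w3:T, w4:T, w5:T. ✓
w1: successors {w5, w6}; p ∨ ¬q there: w5:T, w6:T. ✓
w2: successors {w3, w5}; p ∨ ¬q there: w3:T, w5:T. ✓
w3: successors {w4, w7}; p ∨ ¬q there: w4:T, w7:T. ✓
w4: successors {w1, w2, w6, w7}; p ∨ ¬q there: w1:T, w2:T, w6:T, w7:T. ✓
w5: successors {w4, w5}; p ∨ ¬q there: w4:T, w5:T. ✓
w6: successors {w4, w5}; p ∨ ¬q there: w4:T, w5:T. ✓
w7: successors {w1, w5}; p ∨ ¬q there: w1:T, w5:T. ✓
Satisfying worlds: {w0, w1, w2, w3, w4, w5, w6, w7}.
So ◇(p ∨ ¬q) fails at the other 0 worlds.

0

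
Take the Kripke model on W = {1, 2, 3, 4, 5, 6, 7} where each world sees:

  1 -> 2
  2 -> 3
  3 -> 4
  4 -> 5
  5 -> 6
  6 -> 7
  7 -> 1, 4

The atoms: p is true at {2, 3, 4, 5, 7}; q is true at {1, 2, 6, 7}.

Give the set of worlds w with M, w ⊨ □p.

{1, 2, 3, 4, 6}

1: successors {2}; p there: 2:T. ✓
2: successors {3}; p there: 3:T. ✓
3: successors {4}; p there: 4:T. ✓
4: successors {5}; p there: 5:T. ✓
5: successors {6}; p there: 6:F. ✗
6: successors {7}; p there: 7:T. ✓
7: successors {1, 4}; p there: 1:F, 4:T. ✗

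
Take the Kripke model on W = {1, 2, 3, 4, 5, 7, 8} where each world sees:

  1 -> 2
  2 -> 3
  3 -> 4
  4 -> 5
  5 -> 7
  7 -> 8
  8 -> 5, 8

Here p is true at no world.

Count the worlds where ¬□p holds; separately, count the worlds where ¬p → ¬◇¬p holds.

For ¬□p:
1: □p is F. ✓
2: □p is F. ✓
3: □p is F. ✓
4: □p is F. ✓
5: □p is F. ✓
7: □p is F. ✓
8: □p is F. ✓
— 7 worlds.
For ¬p → ¬◇¬p:
1: ¬p is T, ¬◇¬p is F. ✗
2: ¬p is T, ¬◇¬p is F. ✗
3: ¬p is T, ¬◇¬p is F. ✗
4: ¬p is T, ¬◇¬p is F. ✗
5: ¬p is T, ¬◇¬p is F. ✗
7: ¬p is T, ¬◇¬p is F. ✗
8: ¬p is T, ¬◇¬p is F. ✗
— 0 worlds.

7 and 0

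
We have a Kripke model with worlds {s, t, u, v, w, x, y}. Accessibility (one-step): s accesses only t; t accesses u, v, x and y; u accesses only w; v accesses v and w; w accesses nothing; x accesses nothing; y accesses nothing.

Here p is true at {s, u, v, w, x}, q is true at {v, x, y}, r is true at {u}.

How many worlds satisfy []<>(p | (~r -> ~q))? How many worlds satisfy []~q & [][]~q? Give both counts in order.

4 and 4

For []<>(p | (~r -> ~q)):
s: successors {t}; <>(p | (~r -> ~q)) there: t:T. ✓
t: successors {u, v, x, y}; <>(p | (~r -> ~q)) there: u:T, v:T, x:F, y:F. ✗
u: successors {w}; <>(p | (~r -> ~q)) there: w:F. ✗
v: successors {v, w}; <>(p | (~r -> ~q)) there: v:T, w:F. ✗
w: no successors, so []<>(p | (~r -> ~q)) holds vacuously. ✓
x: no successors, so []<>(p | (~r -> ~q)) holds vacuously. ✓
y: no successors, so []<>(p | (~r -> ~q)) holds vacuously. ✓
— 4 worlds.
For []~q & [][]~q:
s: []~q is T, [][]~q is F. ✗
t: []~q is F, [][]~q is F. ✗
u: []~q is T, [][]~q is T. ✓
v: []~q is F, [][]~q is F. ✗
w: []~q is T, [][]~q is T. ✓
x: []~q is T, [][]~q is T. ✓
y: []~q is T, [][]~q is T. ✓
— 4 worlds.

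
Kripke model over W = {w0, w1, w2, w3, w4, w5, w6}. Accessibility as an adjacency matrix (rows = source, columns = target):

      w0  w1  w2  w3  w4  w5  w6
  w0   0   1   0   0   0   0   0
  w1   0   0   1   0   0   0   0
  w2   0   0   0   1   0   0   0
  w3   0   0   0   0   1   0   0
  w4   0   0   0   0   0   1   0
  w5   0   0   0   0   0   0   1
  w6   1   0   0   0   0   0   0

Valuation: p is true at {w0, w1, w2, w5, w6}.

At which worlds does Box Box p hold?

{w0, w3, w4, w5, w6}

w0: successors {w1}; Box p there: w1:T. ✓
w1: successors {w2}; Box p there: w2:F. ✗
w2: successors {w3}; Box p there: w3:F. ✗
w3: successors {w4}; Box p there: w4:T. ✓
w4: successors {w5}; Box p there: w5:T. ✓
w5: successors {w6}; Box p there: w6:T. ✓
w6: successors {w0}; Box p there: w0:T. ✓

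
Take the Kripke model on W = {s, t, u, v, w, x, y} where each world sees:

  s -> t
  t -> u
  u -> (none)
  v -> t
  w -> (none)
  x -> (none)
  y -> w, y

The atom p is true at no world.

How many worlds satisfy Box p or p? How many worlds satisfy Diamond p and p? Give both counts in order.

For Box p or p:
s: Box p is F, p is F. ✗
t: Box p is F, p is F. ✗
u: Box p is T, p is F. ✓
v: Box p is F, p is F. ✗
w: Box p is T, p is F. ✓
x: Box p is T, p is F. ✓
y: Box p is F, p is F. ✗
— 3 worlds.
For Diamond p and p:
s: Diamond p is F, p is F. ✗
t: Diamond p is F, p is F. ✗
u: Diamond p is F, p is F. ✗
v: Diamond p is F, p is F. ✗
w: Diamond p is F, p is F. ✗
x: Diamond p is F, p is F. ✗
y: Diamond p is F, p is F. ✗
— 0 worlds.

3 and 0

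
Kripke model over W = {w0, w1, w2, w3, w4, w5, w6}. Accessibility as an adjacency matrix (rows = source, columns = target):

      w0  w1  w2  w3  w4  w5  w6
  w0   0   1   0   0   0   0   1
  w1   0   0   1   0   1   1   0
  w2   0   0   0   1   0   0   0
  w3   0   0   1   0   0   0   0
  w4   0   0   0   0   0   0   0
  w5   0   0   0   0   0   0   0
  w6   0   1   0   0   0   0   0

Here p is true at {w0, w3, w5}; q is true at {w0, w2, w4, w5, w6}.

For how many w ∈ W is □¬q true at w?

w0: successors {w1, w6}; ¬q there: w1:T, w6:F. ✗
w1: successors {w2, w4, w5}; ¬q there: w2:F, w4:F, w5:F. ✗
w2: successors {w3}; ¬q there: w3:T. ✓
w3: successors {w2}; ¬q there: w2:F. ✗
w4: no successors, so □¬q holds vacuously. ✓
w5: no successors, so □¬q holds vacuously. ✓
w6: successors {w1}; ¬q there: w1:T. ✓
Satisfying worlds: {w2, w4, w5, w6}.

4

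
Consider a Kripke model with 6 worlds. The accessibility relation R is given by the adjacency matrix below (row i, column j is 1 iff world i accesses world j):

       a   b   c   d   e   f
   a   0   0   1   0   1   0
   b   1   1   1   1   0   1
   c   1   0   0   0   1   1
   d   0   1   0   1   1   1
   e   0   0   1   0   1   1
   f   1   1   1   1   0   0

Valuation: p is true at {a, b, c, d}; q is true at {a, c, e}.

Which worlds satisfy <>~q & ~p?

a: <>~q is F, ~p is F. ✗
b: <>~q is T, ~p is F. ✗
c: <>~q is T, ~p is F. ✗
d: <>~q is T, ~p is F. ✗
e: <>~q is T, ~p is T. ✓
f: <>~q is T, ~p is T. ✓

{e, f}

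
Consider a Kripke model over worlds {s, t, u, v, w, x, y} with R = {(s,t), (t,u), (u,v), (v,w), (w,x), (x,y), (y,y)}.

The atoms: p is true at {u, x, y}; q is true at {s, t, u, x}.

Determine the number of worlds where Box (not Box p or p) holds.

5

s: successors {t}; not Box p or p there: t:F. ✗
t: successors {u}; not Box p or p there: u:T. ✓
u: successors {v}; not Box p or p there: v:T. ✓
v: successors {w}; not Box p or p there: w:F. ✗
w: successors {x}; not Box p or p there: x:T. ✓
x: successors {y}; not Box p or p there: y:T. ✓
y: successors {y}; not Box p or p there: y:T. ✓
Satisfying worlds: {t, u, w, x, y}.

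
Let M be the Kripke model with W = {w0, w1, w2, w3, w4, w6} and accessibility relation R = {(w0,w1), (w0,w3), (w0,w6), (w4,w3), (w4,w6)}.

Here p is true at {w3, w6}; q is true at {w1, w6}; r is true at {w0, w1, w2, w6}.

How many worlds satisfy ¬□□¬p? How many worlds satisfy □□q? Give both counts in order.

For ¬□□¬p:
w0: □□¬p is T. ✗
w1: □□¬p is T. ✗
w2: □□¬p is T. ✗
w3: □□¬p is T. ✗
w4: □□¬p is T. ✗
w6: □□¬p is T. ✗
— 0 worlds.
For □□q:
w0: successors {w1, w3, w6}; □q there: w1:T, w3:T, w6:T. ✓
w1: no successors, so □□q holds vacuously. ✓
w2: no successors, so □□q holds vacuously. ✓
w3: no successors, so □□q holds vacuously. ✓
w4: successors {w3, w6}; □q there: w3:T, w6:T. ✓
w6: no successors, so □□q holds vacuously. ✓
— 6 worlds.

0 and 6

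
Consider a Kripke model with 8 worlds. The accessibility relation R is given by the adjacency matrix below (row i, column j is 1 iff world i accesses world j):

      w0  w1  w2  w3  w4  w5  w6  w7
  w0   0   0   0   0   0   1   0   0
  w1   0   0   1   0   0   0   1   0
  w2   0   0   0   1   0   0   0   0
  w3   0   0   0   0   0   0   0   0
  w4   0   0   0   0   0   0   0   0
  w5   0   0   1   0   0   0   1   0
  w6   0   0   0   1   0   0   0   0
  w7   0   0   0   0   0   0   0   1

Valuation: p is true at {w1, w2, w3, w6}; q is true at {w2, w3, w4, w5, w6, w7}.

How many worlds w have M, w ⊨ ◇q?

6

w0: successors {w5}; q there: w5:T. ✓
w1: successors {w2, w6}; q there: w2:T, w6:T. ✓
w2: successors {w3}; q there: w3:T. ✓
w3: no successors, so ◇q fails. ✗
w4: no successors, so ◇q fails. ✗
w5: successors {w2, w6}; q there: w2:T, w6:T. ✓
w6: successors {w3}; q there: w3:T. ✓
w7: successors {w7}; q there: w7:T. ✓
Satisfying worlds: {w0, w1, w2, w5, w6, w7}.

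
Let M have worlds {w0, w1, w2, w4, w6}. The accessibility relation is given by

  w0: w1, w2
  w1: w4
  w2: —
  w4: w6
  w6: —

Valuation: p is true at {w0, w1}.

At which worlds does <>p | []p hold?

{w0, w2, w6}

w0: <>p is T, []p is F. ✓
w1: <>p is F, []p is F. ✗
w2: <>p is F, []p is T. ✓
w4: <>p is F, []p is F. ✗
w6: <>p is F, []p is T. ✓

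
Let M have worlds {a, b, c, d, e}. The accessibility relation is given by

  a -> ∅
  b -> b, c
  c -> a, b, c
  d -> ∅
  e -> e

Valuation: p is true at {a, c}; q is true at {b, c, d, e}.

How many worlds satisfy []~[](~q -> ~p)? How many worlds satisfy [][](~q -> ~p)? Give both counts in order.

2 and 3

For []~[](~q -> ~p):
a: no successors, so []~[](~q -> ~p) holds vacuously. ✓
b: successors {b, c}; ~[](~q -> ~p) there: b:F, c:T. ✗
c: successors {a, b, c}; ~[](~q -> ~p) there: a:F, b:F, c:T. ✗
d: no successors, so []~[](~q -> ~p) holds vacuously. ✓
e: successors {e}; ~[](~q -> ~p) there: e:F. ✗
— 2 worlds.
For [][](~q -> ~p):
a: no successors, so [][](~q -> ~p) holds vacuously. ✓
b: successors {b, c}; [](~q -> ~p) there: b:T, c:F. ✗
c: successors {a, b, c}; [](~q -> ~p) there: a:T, b:T, c:F. ✗
d: no successors, so [][](~q -> ~p) holds vacuously. ✓
e: successors {e}; [](~q -> ~p) there: e:T. ✓
— 3 worlds.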